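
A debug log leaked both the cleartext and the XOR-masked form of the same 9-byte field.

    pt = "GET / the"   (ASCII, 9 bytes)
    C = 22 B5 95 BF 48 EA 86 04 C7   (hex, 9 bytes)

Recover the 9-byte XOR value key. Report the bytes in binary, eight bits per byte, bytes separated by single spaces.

Since C = pt ⊕ key, XORing both sides with pt gives key = pt ⊕ C.
byte 0: 01000111 ⊕ 00100010 = 01100101
byte 1: 01000101 ⊕ 10110101 = 11110000
byte 2: 01010100 ⊕ 10010101 = 11000001
byte 3: 00100000 ⊕ 10111111 = 10011111
byte 4: 00101111 ⊕ 01001000 = 01100111
byte 5: 00100000 ⊕ 11101010 = 11001010
byte 6: 01110100 ⊕ 10000110 = 11110010
byte 7: 01101000 ⊕ 00000100 = 01101100
byte 8: 01100101 ⊕ 11000111 = 10100010

01100101 11110000 11000001 10011111 01100111 11001010 11110010 01101100 10100010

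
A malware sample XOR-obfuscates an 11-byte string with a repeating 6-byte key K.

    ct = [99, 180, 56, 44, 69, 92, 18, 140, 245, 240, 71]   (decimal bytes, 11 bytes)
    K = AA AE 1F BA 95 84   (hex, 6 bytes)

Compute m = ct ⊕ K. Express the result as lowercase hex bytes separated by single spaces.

The 6-byte key repeats, so the effective keystream is aa ae 1f ba 95 84 aa ae 1f ba 95.
byte 0:  99 xor 170 = 201
byte 1: 180 xor 174 =  26
byte 2:  56 xor  31 =  39
byte 3:  44 xor 186 = 150
byte 4:  69 xor 149 = 208
byte 5:  92 xor 132 = 216
byte 6:  18 xor 170 = 184
byte 7: 140 xor 174 =  34
byte 8: 245 xor  31 = 234
byte 9: 240 xor 186 =  74
byte 10:  71 xor 149 = 210

c9 1a 27 96 d0 d8 b8 22 ea 4a d2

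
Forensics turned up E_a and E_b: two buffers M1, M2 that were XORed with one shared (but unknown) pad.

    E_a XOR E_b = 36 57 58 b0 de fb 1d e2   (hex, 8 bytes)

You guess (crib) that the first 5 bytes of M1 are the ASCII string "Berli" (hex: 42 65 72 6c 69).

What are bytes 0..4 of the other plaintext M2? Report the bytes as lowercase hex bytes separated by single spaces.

74 32 2a dc b7

Since E_a ⊕ E_b = M1 ⊕ M2, XORing with the guessed M1 bytes yields the corresponding M2 bytes: M2 = (E_a ⊕ E_b) ⊕ M1.
36 xor 42 = 74
57 xor 65 = 32
58 xor 72 = 2a
b0 xor 6c = dc
de xor 69 = b7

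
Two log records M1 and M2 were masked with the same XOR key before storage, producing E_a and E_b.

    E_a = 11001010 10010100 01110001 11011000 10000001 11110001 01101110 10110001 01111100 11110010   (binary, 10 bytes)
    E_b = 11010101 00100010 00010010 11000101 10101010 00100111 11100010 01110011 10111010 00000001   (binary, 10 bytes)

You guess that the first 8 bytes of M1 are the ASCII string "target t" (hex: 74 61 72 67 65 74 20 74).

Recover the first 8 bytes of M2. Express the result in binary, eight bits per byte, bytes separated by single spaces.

01101011 11010111 00010001 01111010 01001110 10100010 10101100 10110110

First, E_a ⊕ E_b = (M1 ⊕ K) ⊕ (M2 ⊕ K) = M1 ⊕ M2, so the key drops out. Then M2 = (M1 ⊕ M2) ⊕ M1 over the first 8 bytes.
byte 0: (ca XOR d5) XOR 74 = 1f XOR 74 = 6b
byte 1: (94 XOR 22) XOR 61 = b6 XOR 61 = d7
byte 2: (71 XOR 12) XOR 72 = 63 XOR 72 = 11
byte 3: (d8 XOR c5) XOR 67 = 1d XOR 67 = 7a
byte 4: (81 XOR aa) XOR 65 = 2b XOR 65 = 4e
byte 5: (f1 XOR 27) XOR 74 = d6 XOR 74 = a2
byte 6: (6e XOR e2) XOR 20 = 8c XOR 20 = ac
byte 7: (b1 XOR 73) XOR 74 = c2 XOR 74 = b6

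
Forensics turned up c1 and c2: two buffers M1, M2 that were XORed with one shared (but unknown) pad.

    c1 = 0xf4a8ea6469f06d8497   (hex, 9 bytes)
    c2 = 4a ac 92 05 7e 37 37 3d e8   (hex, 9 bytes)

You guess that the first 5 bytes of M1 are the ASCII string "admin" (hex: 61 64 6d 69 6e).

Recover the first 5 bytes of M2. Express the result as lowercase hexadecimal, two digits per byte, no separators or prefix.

df60150879

First, c1 ⊕ c2 = (M1 ⊕ K) ⊕ (M2 ⊕ K) = M1 ⊕ M2, so the key drops out. Then M2 = (M1 ⊕ M2) ⊕ M1 over the first 5 bytes.
byte 0: (f4 XOR 4a) XOR 61 = be XOR 61 = df
byte 1: (a8 XOR ac) XOR 64 = 04 XOR 64 = 60
byte 2: (ea XOR 92) XOR 6d = 78 XOR 6d = 15
byte 3: (64 XOR 05) XOR 69 = 61 XOR 69 = 08
byte 4: (69 XOR 7e) XOR 6e = 17 XOR 6e = 79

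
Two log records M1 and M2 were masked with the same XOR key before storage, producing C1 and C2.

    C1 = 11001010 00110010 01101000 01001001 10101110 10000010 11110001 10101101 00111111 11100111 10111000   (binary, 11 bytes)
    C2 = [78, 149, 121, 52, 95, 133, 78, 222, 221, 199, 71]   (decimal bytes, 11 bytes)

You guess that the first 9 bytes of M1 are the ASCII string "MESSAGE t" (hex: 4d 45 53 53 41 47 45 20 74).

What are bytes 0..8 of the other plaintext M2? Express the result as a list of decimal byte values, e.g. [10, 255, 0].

[201, 226, 66, 46, 176, 64, 250, 83, 150]

First, C1 ⊕ C2 = (M1 ⊕ K) ⊕ (M2 ⊕ K) = M1 ⊕ M2, so the key drops out. Then M2 = (M1 ⊕ M2) ⊕ M1 over the first 9 bytes.
byte 0: (ca XOR 4e) XOR 4d = 84 XOR 4d = c9
byte 1: (32 XOR 95) XOR 45 = a7 XOR 45 = e2
byte 2: (68 XOR 79) XOR 53 = 11 XOR 53 = 42
byte 3: (49 XOR 34) XOR 53 = 7d XOR 53 = 2e
byte 4: (ae XOR 5f) XOR 41 = f1 XOR 41 = b0
byte 5: (82 XOR 85) XOR 47 = 07 XOR 47 = 40
byte 6: (f1 XOR 4e) XOR 45 = bf XOR 45 = fa
byte 7: (ad XOR de) XOR 20 = 73 XOR 20 = 53
byte 8: (3f XOR dd) XOR 74 = e2 XOR 74 = 96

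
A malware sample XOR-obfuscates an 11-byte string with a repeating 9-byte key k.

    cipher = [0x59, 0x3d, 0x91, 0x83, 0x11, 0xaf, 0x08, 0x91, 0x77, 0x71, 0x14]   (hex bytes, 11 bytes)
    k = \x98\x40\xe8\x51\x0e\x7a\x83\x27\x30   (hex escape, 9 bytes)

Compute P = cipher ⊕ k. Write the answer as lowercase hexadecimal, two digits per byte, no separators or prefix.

c17d79d21fd58bb647e954

The 9-byte key repeats, so the effective keystream is 98 40 e8 51 0e 7a 83 27 30 98 40.
byte 0: 59 ^ 98 = c1
byte 1: 3d ^ 40 = 7d
byte 2: 91 ^ e8 = 79
byte 3: 83 ^ 51 = d2
byte 4: 11 ^ 0e = 1f
byte 5: af ^ 7a = d5
byte 6: 08 ^ 83 = 8b
byte 7: 91 ^ 27 = b6
byte 8: 77 ^ 30 = 47
byte 9: 71 ^ 98 = e9
byte 10: 14 ^ 40 = 54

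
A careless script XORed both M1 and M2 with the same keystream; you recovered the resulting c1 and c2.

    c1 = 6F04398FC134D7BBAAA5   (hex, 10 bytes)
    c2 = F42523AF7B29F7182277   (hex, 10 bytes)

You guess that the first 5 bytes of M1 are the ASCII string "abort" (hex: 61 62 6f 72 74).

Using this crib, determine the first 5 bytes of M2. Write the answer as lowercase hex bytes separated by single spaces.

fa 43 75 52 ce

First, c1 ⊕ c2 = (M1 ⊕ K) ⊕ (M2 ⊕ K) = M1 ⊕ M2, so the key drops out. Then M2 = (M1 ⊕ M2) ⊕ M1 over the first 5 bytes.
byte 0: (6f xor f4) xor 61 = 9b xor 61 = fa
byte 1: (04 xor 25) xor 62 = 21 xor 62 = 43
byte 2: (39 xor 23) xor 6f = 1a xor 6f = 75
byte 3: (8f xor af) xor 72 = 20 xor 72 = 52
byte 4: (c1 xor 7b) xor 74 = ba xor 74 = ce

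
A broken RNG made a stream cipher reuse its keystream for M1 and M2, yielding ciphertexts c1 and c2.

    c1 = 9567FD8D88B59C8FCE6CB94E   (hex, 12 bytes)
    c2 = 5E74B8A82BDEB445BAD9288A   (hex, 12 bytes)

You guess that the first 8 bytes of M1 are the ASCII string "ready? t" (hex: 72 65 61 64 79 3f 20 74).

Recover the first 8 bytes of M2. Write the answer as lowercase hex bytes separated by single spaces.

First, c1 ⊕ c2 = (M1 ⊕ K) ⊕ (M2 ⊕ K) = M1 ⊕ M2, so the key drops out. Then M2 = (M1 ⊕ M2) ⊕ M1 over the first 8 bytes.
byte 0: (95 XOR 5e) XOR 72 = cb XOR 72 = b9
byte 1: (67 XOR 74) XOR 65 = 13 XOR 65 = 76
byte 2: (fd XOR b8) XOR 61 = 45 XOR 61 = 24
byte 3: (8d XOR a8) XOR 64 = 25 XOR 64 = 41
byte 4: (88 XOR 2b) XOR 79 = a3 XOR 79 = da
byte 5: (b5 XOR de) XOR 3f = 6b XOR 3f = 54
byte 6: (9c XOR b4) XOR 20 = 28 XOR 20 = 08
byte 7: (8f XOR 45) XOR 74 = ca XOR 74 = be

b9 76 24 41 da 54 08 be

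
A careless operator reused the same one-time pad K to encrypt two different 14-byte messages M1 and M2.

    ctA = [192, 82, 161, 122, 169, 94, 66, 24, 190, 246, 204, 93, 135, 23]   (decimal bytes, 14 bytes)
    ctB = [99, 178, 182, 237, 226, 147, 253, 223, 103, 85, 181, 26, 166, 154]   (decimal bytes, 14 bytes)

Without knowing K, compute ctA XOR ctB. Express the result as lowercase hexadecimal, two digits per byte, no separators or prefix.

a3e017974bcdbfc7d9a37947218d

ctA ⊕ ctB = (M1 ⊕ K) ⊕ (M2 ⊕ K) = M1 ⊕ M2 — the shared key cancels under XOR.
byte 0: 192 ⊕  99 = 163
byte 1:  82 ⊕ 178 = 224
byte 2: 161 ⊕ 182 =  23
byte 3: 122 ⊕ 237 = 151
byte 4: 169 ⊕ 226 =  75
byte 5:  94 ⊕ 147 = 205
byte 6:  66 ⊕ 253 = 191
byte 7:  24 ⊕ 223 = 199
byte 8: 190 ⊕ 103 = 217
byte 9: 246 ⊕  85 = 163
byte 10: 204 ⊕ 181 = 121
byte 11:  93 ⊕  26 =  71
byte 12: 135 ⊕ 166 =  33
byte 13:  23 ⊕ 154 = 141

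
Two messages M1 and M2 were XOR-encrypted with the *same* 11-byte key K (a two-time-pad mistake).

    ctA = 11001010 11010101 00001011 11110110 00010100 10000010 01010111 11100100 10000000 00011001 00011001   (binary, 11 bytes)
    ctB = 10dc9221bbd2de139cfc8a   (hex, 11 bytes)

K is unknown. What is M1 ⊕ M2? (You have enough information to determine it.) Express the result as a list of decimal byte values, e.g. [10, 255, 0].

[218, 9, 153, 215, 175, 80, 137, 247, 28, 229, 147]

ctA ⊕ ctB = (M1 ⊕ K) ⊕ (M2 ⊕ K) = M1 ⊕ M2 — the shared key cancels under XOR.
202 xor  16 = 218
213 xor 220 =   9
 11 xor 146 = 153
246 xor  33 = 215
 20 xor 187 = 175
130 xor 210 =  80
 87 xor 222 = 137
228 xor  19 = 247
128 xor 156 =  28
 25 xor 252 = 229
 25 xor 138 = 147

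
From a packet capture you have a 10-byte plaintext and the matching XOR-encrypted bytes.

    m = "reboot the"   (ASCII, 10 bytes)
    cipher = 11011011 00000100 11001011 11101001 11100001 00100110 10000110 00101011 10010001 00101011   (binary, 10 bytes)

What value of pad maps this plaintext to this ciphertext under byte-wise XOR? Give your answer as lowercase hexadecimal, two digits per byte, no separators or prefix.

a961a9868e52a65ff94e

Since cipher = m ⊕ pad, XORing both sides with m gives pad = m ⊕ cipher.
01110010 xor 11011011 = 10101001
01100101 xor 00000100 = 01100001
01100010 xor 11001011 = 10101001
01101111 xor 11101001 = 10000110
01101111 xor 11100001 = 10001110
01110100 xor 00100110 = 01010010
00100000 xor 10000110 = 10100110
01110100 xor 00101011 = 01011111
01101000 xor 10010001 = 11111001
01100101 xor 00101011 = 01001110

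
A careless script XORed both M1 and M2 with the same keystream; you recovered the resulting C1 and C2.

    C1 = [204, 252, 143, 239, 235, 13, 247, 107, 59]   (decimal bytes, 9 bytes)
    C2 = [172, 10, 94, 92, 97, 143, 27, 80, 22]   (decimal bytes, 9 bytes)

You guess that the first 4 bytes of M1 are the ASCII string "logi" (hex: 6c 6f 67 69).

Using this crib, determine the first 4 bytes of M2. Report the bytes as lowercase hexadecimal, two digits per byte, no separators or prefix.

0c99b6da

First, C1 ⊕ C2 = (M1 ⊕ K) ⊕ (M2 ⊕ K) = M1 ⊕ M2, so the key drops out. Then M2 = (M1 ⊕ M2) ⊕ M1 over the first 4 bytes.
byte 0: (cc ^ ac) ^ 6c = 60 ^ 6c = 0c
byte 1: (fc ^ 0a) ^ 6f = f6 ^ 6f = 99
byte 2: (8f ^ 5e) ^ 67 = d1 ^ 67 = b6
byte 3: (ef ^ 5c) ^ 69 = b3 ^ 69 = da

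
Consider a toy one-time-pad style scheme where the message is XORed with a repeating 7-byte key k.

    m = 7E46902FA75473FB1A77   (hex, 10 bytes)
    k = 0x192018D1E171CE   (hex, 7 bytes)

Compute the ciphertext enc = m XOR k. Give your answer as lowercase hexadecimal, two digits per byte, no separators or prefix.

676688fe4625bde23a6f

The 7-byte key repeats, so the effective keystream is 19 20 18 d1 e1 71 ce 19 20 18.
byte 0: 01111110 ⊕ 00011001 = 01100111
byte 1: 01000110 ⊕ 00100000 = 01100110
byte 2: 10010000 ⊕ 00011000 = 10001000
byte 3: 00101111 ⊕ 11010001 = 11111110
byte 4: 10100111 ⊕ 11100001 = 01000110
byte 5: 01010100 ⊕ 01110001 = 00100101
byte 6: 01110011 ⊕ 11001110 = 10111101
byte 7: 11111011 ⊕ 00011001 = 11100010
byte 8: 00011010 ⊕ 00100000 = 00111010
byte 9: 01110111 ⊕ 00011000 = 01101111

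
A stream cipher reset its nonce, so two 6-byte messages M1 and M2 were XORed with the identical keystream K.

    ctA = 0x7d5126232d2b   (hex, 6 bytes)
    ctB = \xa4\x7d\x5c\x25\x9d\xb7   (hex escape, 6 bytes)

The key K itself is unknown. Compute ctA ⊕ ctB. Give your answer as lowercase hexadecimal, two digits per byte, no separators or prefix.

d92c7a06b09c

ctA ⊕ ctB = (M1 ⊕ K) ⊕ (M2 ⊕ K) = M1 ⊕ M2 — the shared key cancels under XOR.
7d ⊕ a4 = d9
51 ⊕ 7d = 2c
26 ⊕ 5c = 7a
23 ⊕ 25 = 06
2d ⊕ 9d = b0
2b ⊕ b7 = 9c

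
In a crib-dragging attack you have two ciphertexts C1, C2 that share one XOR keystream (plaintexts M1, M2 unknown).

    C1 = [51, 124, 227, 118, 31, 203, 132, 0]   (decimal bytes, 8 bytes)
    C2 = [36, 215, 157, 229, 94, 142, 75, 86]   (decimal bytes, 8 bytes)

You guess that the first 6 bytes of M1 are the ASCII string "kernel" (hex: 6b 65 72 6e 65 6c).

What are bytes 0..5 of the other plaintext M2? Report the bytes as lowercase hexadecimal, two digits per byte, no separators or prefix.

7cce0cfd2429

First, C1 ⊕ C2 = (M1 ⊕ K) ⊕ (M2 ⊕ K) = M1 ⊕ M2, so the key drops out. Then M2 = (M1 ⊕ M2) ⊕ M1 over the first 6 bytes.
byte 0: (33 ⊕ 24) ⊕ 6b = 17 ⊕ 6b = 7c
byte 1: (7c ⊕ d7) ⊕ 65 = ab ⊕ 65 = ce
byte 2: (e3 ⊕ 9d) ⊕ 72 = 7e ⊕ 72 = 0c
byte 3: (76 ⊕ e5) ⊕ 6e = 93 ⊕ 6e = fd
byte 4: (1f ⊕ 5e) ⊕ 65 = 41 ⊕ 65 = 24
byte 5: (cb ⊕ 8e) ⊕ 6c = 45 ⊕ 6c = 29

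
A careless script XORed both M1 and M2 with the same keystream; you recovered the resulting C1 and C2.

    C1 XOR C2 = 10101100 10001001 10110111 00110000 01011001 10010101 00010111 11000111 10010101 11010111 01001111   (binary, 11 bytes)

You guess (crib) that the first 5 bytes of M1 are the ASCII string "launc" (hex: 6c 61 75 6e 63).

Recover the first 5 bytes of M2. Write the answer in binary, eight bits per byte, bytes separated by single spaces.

11000000 11101000 11000010 01011110 00111010

Since C1 ⊕ C2 = M1 ⊕ M2, XORing with the guessed M1 bytes yields the corresponding M2 bytes: M2 = (C1 ⊕ C2) ⊕ M1.
172 ^ 108 = 192
137 ^  97 = 232
183 ^ 117 = 194
 48 ^ 110 =  94
 89 ^  99 =  58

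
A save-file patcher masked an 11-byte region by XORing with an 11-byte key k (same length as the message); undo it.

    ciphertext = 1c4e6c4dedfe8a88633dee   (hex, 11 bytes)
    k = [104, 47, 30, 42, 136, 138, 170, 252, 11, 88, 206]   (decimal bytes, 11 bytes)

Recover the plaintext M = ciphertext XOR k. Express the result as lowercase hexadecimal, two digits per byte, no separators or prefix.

7461726765742074686520

XOR is its own inverse, so applying the key byte-wise gives the result directly.
byte 0: 1c XOR 68 = 74
byte 1: 4e XOR 2f = 61
byte 2: 6c XOR 1e = 72
byte 3: 4d XOR 2a = 67
byte 4: ed XOR 88 = 65
byte 5: fe XOR 8a = 74
byte 6: 8a XOR aa = 20
byte 7: 88 XOR fc = 74
byte 8: 63 XOR 0b = 68
byte 9: 3d XOR 58 = 65
byte 10: ee XOR ce = 20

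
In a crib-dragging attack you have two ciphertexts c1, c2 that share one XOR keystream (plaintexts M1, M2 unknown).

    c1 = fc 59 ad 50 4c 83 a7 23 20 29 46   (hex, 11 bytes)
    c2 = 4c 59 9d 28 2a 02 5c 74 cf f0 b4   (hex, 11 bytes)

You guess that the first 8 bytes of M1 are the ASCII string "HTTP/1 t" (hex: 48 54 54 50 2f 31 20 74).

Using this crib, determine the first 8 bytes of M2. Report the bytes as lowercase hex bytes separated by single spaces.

f8 54 64 28 49 b0 db 23

First, c1 ⊕ c2 = (M1 ⊕ K) ⊕ (M2 ⊕ K) = M1 ⊕ M2, so the key drops out. Then M2 = (M1 ⊕ M2) ⊕ M1 over the first 8 bytes.
byte 0: (fc xor 4c) xor 48 = b0 xor 48 = f8
byte 1: (59 xor 59) xor 54 = 00 xor 54 = 54
byte 2: (ad xor 9d) xor 54 = 30 xor 54 = 64
byte 3: (50 xor 28) xor 50 = 78 xor 50 = 28
byte 4: (4c xor 2a) xor 2f = 66 xor 2f = 49
byte 5: (83 xor 02) xor 31 = 81 xor 31 = b0
byte 6: (a7 xor 5c) xor 20 = fb xor 20 = db
byte 7: (23 xor 74) xor 74 = 57 xor 74 = 23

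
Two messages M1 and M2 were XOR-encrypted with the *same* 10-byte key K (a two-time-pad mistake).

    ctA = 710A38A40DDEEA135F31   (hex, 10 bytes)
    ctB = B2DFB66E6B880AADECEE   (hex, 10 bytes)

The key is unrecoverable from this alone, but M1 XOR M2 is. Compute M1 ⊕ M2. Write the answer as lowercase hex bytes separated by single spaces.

c3 d5 8e ca 66 56 e0 be b3 df

ctA ⊕ ctB = (M1 ⊕ K) ⊕ (M2 ⊕ K) = M1 ⊕ M2 — the shared key cancels under XOR.
byte 0: 71 xor b2 = c3
byte 1: 0a xor df = d5
byte 2: 38 xor b6 = 8e
byte 3: a4 xor 6e = ca
byte 4: 0d xor 6b = 66
byte 5: de xor 88 = 56
byte 6: ea xor 0a = e0
byte 7: 13 xor ad = be
byte 8: 5f xor ec = b3
byte 9: 31 xor ee = df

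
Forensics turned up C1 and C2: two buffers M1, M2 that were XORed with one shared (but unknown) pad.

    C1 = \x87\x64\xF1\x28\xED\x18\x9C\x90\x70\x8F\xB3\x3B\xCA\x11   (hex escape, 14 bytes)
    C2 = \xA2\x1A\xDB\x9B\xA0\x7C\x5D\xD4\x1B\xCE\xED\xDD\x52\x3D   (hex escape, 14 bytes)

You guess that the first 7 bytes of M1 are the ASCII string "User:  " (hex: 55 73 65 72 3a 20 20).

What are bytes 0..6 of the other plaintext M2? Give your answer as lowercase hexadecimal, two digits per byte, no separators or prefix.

First, C1 ⊕ C2 = (M1 ⊕ K) ⊕ (M2 ⊕ K) = M1 ⊕ M2, so the key drops out. Then M2 = (M1 ⊕ M2) ⊕ M1 over the first 7 bytes.
byte 0: (87 ⊕ a2) ⊕ 55 = 25 ⊕ 55 = 70
byte 1: (64 ⊕ 1a) ⊕ 73 = 7e ⊕ 73 = 0d
byte 2: (f1 ⊕ db) ⊕ 65 = 2a ⊕ 65 = 4f
byte 3: (28 ⊕ 9b) ⊕ 72 = b3 ⊕ 72 = c1
byte 4: (ed ⊕ a0) ⊕ 3a = 4d ⊕ 3a = 77
byte 5: (18 ⊕ 7c) ⊕ 20 = 64 ⊕ 20 = 44
byte 6: (9c ⊕ 5d) ⊕ 20 = c1 ⊕ 20 = e1

700d4fc17744e1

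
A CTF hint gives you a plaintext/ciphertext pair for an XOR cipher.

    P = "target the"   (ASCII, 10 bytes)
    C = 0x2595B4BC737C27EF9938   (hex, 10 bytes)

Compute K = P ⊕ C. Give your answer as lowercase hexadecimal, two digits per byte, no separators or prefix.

51f4c6db1608079bf15d

Since C = P ⊕ K, XORing both sides with P gives K = P ⊕ C.
byte 0: 74 xor 25 = 51
byte 1: 61 xor 95 = f4
byte 2: 72 xor b4 = c6
byte 3: 67 xor bc = db
byte 4: 65 xor 73 = 16
byte 5: 74 xor 7c = 08
byte 6: 20 xor 27 = 07
byte 7: 74 xor ef = 9b
byte 8: 68 xor 99 = f1
byte 9: 65 xor 38 = 5d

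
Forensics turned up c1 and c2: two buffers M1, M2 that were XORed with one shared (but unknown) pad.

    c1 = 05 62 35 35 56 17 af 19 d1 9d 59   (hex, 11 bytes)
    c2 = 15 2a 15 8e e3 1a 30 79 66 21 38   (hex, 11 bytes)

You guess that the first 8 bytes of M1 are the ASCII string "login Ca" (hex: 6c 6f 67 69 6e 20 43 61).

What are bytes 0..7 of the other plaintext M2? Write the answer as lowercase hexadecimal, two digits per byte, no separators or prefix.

7c2747d2db2ddc01

First, c1 ⊕ c2 = (M1 ⊕ K) ⊕ (M2 ⊕ K) = M1 ⊕ M2, so the key drops out. Then M2 = (M1 ⊕ M2) ⊕ M1 over the first 8 bytes.
byte 0: (05 XOR 15) XOR 6c = 10 XOR 6c = 7c
byte 1: (62 XOR 2a) XOR 6f = 48 XOR 6f = 27
byte 2: (35 XOR 15) XOR 67 = 20 XOR 67 = 47
byte 3: (35 XOR 8e) XOR 69 = bb XOR 69 = d2
byte 4: (56 XOR e3) XOR 6e = b5 XOR 6e = db
byte 5: (17 XOR 1a) XOR 20 = 0d XOR 20 = 2d
byte 6: (af XOR 30) XOR 43 = 9f XOR 43 = dc
byte 7: (19 XOR 79) XOR 61 = 60 XOR 61 = 01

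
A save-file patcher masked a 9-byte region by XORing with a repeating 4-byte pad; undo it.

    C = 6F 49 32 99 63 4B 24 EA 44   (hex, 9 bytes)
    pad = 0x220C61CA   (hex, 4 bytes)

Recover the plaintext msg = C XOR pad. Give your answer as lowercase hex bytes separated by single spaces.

The 4-byte key repeats, so the effective keystream is 22 0c 61 ca 22 0c 61 ca 22.
byte 0: 6f ⊕ 22 = 4d
byte 1: 49 ⊕ 0c = 45
byte 2: 32 ⊕ 61 = 53
byte 3: 99 ⊕ ca = 53
byte 4: 63 ⊕ 22 = 41
byte 5: 4b ⊕ 0c = 47
byte 6: 24 ⊕ 61 = 45
byte 7: ea ⊕ ca = 20
byte 8: 44 ⊕ 22 = 66

4d 45 53 53 41 47 45 20 66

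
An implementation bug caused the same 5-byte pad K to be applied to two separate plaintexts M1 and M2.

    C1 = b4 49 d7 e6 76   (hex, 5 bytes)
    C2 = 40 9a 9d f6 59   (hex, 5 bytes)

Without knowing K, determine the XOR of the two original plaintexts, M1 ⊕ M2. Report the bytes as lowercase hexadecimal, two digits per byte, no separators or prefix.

f4d34a102f

C1 ⊕ C2 = (M1 ⊕ K) ⊕ (M2 ⊕ K) = M1 ⊕ M2 — the shared key cancels under XOR.
byte 0: 10110100 XOR 01000000 = 11110100
byte 1: 01001001 XOR 10011010 = 11010011
byte 2: 11010111 XOR 10011101 = 01001010
byte 3: 11100110 XOR 11110110 = 00010000
byte 4: 01110110 XOR 01011001 = 00101111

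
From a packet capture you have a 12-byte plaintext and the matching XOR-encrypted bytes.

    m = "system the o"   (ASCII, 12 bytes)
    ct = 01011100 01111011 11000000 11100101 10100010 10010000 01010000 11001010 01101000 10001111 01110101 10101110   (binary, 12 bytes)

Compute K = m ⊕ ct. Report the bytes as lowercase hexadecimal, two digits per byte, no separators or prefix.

2f02b391c7fd70be00ea55c1

Since ct = m ⊕ K, XORing both sides with m gives K = m ⊕ ct.
73 ^ 5c = 2f
79 ^ 7b = 02
73 ^ c0 = b3
74 ^ e5 = 91
65 ^ a2 = c7
6d ^ 90 = fd
20 ^ 50 = 70
74 ^ ca = be
68 ^ 68 = 00
65 ^ 8f = ea
20 ^ 75 = 55
6f ^ ae = c1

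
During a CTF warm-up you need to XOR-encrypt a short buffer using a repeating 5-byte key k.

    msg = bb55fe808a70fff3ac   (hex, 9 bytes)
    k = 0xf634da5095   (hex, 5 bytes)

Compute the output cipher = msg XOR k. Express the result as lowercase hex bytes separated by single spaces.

The 5-byte key repeats, so the effective keystream is f6 34 da 50 95 f6 34 da 50.
byte 0: bb ⊕ f6 = 4d
byte 1: 55 ⊕ 34 = 61
byte 2: fe ⊕ da = 24
byte 3: 80 ⊕ 50 = d0
byte 4: 8a ⊕ 95 = 1f
byte 5: 70 ⊕ f6 = 86
byte 6: ff ⊕ 34 = cb
byte 7: f3 ⊕ da = 29
byte 8: ac ⊕ 50 = fc

4d 61 24 d0 1f 86 cb 29 fc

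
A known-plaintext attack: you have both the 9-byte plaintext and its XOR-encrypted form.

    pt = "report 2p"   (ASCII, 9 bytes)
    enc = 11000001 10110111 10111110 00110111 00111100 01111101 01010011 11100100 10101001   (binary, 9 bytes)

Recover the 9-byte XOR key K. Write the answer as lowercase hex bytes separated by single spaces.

Since enc = pt ⊕ K, XORing both sides with pt gives K = pt ⊕ enc.
72 xor c1 = b3
65 xor b7 = d2
70 xor be = ce
6f xor 37 = 58
72 xor 3c = 4e
74 xor 7d = 09
20 xor 53 = 73
32 xor e4 = d6
70 xor a9 = d9

b3 d2 ce 58 4e 09 73 d6 d9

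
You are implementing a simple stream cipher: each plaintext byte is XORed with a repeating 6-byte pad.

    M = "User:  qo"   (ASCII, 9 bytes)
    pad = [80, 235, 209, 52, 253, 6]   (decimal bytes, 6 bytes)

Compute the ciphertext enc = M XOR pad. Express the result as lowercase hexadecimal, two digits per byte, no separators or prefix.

0598b446c726709abe

The 6-byte key repeats, so the effective keystream is 50 eb d1 34 fd 06 50 eb d1.
byte 0: 55 XOR 50 = 05
byte 1: 73 XOR eb = 98
byte 2: 65 XOR d1 = b4
byte 3: 72 XOR 34 = 46
byte 4: 3a XOR fd = c7
byte 5: 20 XOR 06 = 26
byte 6: 20 XOR 50 = 70
byte 7: 71 XOR eb = 9a
byte 8: 6f XOR d1 = be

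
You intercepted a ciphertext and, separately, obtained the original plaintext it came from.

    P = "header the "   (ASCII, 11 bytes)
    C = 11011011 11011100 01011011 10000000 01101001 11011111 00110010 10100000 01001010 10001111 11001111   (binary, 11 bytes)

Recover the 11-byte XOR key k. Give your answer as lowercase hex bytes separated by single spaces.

Since C = P ⊕ k, XORing both sides with P gives k = P ⊕ C.
68 XOR db = b3
65 XOR dc = b9
61 XOR 5b = 3a
64 XOR 80 = e4
65 XOR 69 = 0c
72 XOR df = ad
20 XOR 32 = 12
74 XOR a0 = d4
68 XOR 4a = 22
65 XOR 8f = ea
20 XOR cf = ef

b3 b9 3a e4 0c ad 12 d4 22 ea ef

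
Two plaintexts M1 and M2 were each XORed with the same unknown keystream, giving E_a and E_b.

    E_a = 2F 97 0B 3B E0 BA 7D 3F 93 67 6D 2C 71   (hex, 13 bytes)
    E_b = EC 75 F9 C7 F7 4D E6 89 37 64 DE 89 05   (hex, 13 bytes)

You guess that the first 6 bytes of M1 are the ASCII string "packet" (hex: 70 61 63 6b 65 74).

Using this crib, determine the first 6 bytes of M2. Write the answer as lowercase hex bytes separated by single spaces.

b3 83 91 97 72 83

First, E_a ⊕ E_b = (M1 ⊕ K) ⊕ (M2 ⊕ K) = M1 ⊕ M2, so the key drops out. Then M2 = (M1 ⊕ M2) ⊕ M1 over the first 6 bytes.
byte 0: (2f xor ec) xor 70 = c3 xor 70 = b3
byte 1: (97 xor 75) xor 61 = e2 xor 61 = 83
byte 2: (0b xor f9) xor 63 = f2 xor 63 = 91
byte 3: (3b xor c7) xor 6b = fc xor 6b = 97
byte 4: (e0 xor f7) xor 65 = 17 xor 65 = 72
byte 5: (ba xor 4d) xor 74 = f7 xor 74 = 83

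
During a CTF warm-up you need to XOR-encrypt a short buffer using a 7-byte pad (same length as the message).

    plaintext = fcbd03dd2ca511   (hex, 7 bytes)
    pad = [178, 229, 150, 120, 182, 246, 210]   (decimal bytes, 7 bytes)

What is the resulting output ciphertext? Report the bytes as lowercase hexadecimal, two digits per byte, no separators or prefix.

XOR is its own inverse, so applying the key byte-wise gives the result directly.
fc ⊕ b2 = 4e
bd ⊕ e5 = 58
03 ⊕ 96 = 95
dd ⊕ 78 = a5
2c ⊕ b6 = 9a
a5 ⊕ f6 = 53
11 ⊕ d2 = c3

4e5895a59a53c3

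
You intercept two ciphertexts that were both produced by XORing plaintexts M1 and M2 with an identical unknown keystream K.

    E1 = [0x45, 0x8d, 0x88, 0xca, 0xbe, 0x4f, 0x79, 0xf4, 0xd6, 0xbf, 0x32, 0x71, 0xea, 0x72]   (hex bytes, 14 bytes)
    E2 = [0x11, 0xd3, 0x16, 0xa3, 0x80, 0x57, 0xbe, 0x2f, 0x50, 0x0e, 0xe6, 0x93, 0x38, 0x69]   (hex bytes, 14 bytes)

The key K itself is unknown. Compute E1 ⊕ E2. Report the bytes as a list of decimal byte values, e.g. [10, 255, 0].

[84, 94, 158, 105, 62, 24, 199, 219, 134, 177, 212, 226, 210, 27]

E1 ⊕ E2 = (M1 ⊕ K) ⊕ (M2 ⊕ K) = M1 ⊕ M2 — the shared key cancels under XOR.
01000101 XOR 00010001 = 01010100
10001101 XOR 11010011 = 01011110
10001000 XOR 00010110 = 10011110
11001010 XOR 10100011 = 01101001
10111110 XOR 10000000 = 00111110
01001111 XOR 01010111 = 00011000
01111001 XOR 10111110 = 11000111
11110100 XOR 00101111 = 11011011
11010110 XOR 01010000 = 10000110
10111111 XOR 00001110 = 10110001
00110010 XOR 11100110 = 11010100
01110001 XOR 10010011 = 11100010
11101010 XOR 00111000 = 11010010
01110010 XOR 01101001 = 00011011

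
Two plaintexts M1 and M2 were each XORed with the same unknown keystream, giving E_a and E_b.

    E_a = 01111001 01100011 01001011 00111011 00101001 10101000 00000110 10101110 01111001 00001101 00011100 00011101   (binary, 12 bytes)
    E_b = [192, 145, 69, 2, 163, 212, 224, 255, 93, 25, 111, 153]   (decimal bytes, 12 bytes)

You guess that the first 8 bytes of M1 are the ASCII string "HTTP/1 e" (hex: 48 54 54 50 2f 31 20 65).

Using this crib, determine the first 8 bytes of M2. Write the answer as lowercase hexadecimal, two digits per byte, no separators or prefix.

First, E_a ⊕ E_b = (M1 ⊕ K) ⊕ (M2 ⊕ K) = M1 ⊕ M2, so the key drops out. Then M2 = (M1 ⊕ M2) ⊕ M1 over the first 8 bytes.
byte 0: (79 ⊕ c0) ⊕ 48 = b9 ⊕ 48 = f1
byte 1: (63 ⊕ 91) ⊕ 54 = f2 ⊕ 54 = a6
byte 2: (4b ⊕ 45) ⊕ 54 = 0e ⊕ 54 = 5a
byte 3: (3b ⊕ 02) ⊕ 50 = 39 ⊕ 50 = 69
byte 4: (29 ⊕ a3) ⊕ 2f = 8a ⊕ 2f = a5
byte 5: (a8 ⊕ d4) ⊕ 31 = 7c ⊕ 31 = 4d
byte 6: (06 ⊕ e0) ⊕ 20 = e6 ⊕ 20 = c6
byte 7: (ae ⊕ ff) ⊕ 65 = 51 ⊕ 65 = 34

f1a65a69a54dc634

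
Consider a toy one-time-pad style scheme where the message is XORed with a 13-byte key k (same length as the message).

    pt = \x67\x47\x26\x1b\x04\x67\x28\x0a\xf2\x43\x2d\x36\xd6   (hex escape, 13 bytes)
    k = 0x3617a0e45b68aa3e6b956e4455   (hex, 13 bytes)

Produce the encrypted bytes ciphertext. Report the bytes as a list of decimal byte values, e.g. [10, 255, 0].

01100111 XOR 00110110 = 01010001
01000111 XOR 00010111 = 01010000
00100110 XOR 10100000 = 10000110
00011011 XOR 11100100 = 11111111
00000100 XOR 01011011 = 01011111
01100111 XOR 01101000 = 00001111
00101000 XOR 10101010 = 10000010
00001010 XOR 00111110 = 00110100
11110010 XOR 01101011 = 10011001
01000011 XOR 10010101 = 11010110
00101101 XOR 01101110 = 01000011
00110110 XOR 01000100 = 01110010
11010110 XOR 01010101 = 10000011

[81, 80, 134, 255, 95, 15, 130, 52, 153, 214, 67, 114, 131]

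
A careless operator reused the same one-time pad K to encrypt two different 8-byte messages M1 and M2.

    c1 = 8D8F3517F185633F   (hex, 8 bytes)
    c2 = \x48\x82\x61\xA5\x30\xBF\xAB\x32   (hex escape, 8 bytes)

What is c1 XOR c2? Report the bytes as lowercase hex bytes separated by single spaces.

c1 ⊕ c2 = (M1 ⊕ K) ⊕ (M2 ⊕ K) = M1 ⊕ M2 — the shared key cancels under XOR.
byte 0: 10001101 ^ 01001000 = 11000101
byte 1: 10001111 ^ 10000010 = 00001101
byte 2: 00110101 ^ 01100001 = 01010100
byte 3: 00010111 ^ 10100101 = 10110010
byte 4: 11110001 ^ 00110000 = 11000001
byte 5: 10000101 ^ 10111111 = 00111010
byte 6: 01100011 ^ 10101011 = 11001000
byte 7: 00111111 ^ 00110010 = 00001101

c5 0d 54 b2 c1 3a c8 0d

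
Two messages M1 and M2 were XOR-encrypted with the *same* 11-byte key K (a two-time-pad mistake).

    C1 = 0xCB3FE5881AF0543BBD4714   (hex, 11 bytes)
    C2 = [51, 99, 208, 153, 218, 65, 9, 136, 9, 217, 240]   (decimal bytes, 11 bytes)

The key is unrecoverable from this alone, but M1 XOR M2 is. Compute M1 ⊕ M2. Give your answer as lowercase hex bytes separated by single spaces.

C1 ⊕ C2 = (M1 ⊕ K) ⊕ (M2 ⊕ K) = M1 ⊕ M2 — the shared key cancels under XOR.
byte 0: cb ⊕ 33 = f8
byte 1: 3f ⊕ 63 = 5c
byte 2: e5 ⊕ d0 = 35
byte 3: 88 ⊕ 99 = 11
byte 4: 1a ⊕ da = c0
byte 5: f0 ⊕ 41 = b1
byte 6: 54 ⊕ 09 = 5d
byte 7: 3b ⊕ 88 = b3
byte 8: bd ⊕ 09 = b4
byte 9: 47 ⊕ d9 = 9e
byte 10: 14 ⊕ f0 = e4

f8 5c 35 11 c0 b1 5d b3 b4 9e e4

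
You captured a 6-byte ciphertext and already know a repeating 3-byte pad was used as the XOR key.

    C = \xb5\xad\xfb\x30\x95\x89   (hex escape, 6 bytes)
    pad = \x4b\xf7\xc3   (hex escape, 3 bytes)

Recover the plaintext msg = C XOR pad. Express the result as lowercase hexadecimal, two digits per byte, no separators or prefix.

fe5a387b624a

The 3-byte key repeats, so the effective keystream is 4b f7 c3 4b f7 c3.
byte 0: 10110101 ⊕ 01001011 = 11111110
byte 1: 10101101 ⊕ 11110111 = 01011010
byte 2: 11111011 ⊕ 11000011 = 00111000
byte 3: 00110000 ⊕ 01001011 = 01111011
byte 4: 10010101 ⊕ 11110111 = 01100010
byte 5: 10001001 ⊕ 11000011 = 01001010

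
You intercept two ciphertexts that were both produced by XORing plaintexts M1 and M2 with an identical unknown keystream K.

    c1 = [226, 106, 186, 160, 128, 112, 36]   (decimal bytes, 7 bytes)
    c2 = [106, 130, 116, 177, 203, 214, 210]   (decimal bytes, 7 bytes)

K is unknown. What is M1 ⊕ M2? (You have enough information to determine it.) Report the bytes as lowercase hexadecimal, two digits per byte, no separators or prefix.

c1 ⊕ c2 = (M1 ⊕ K) ⊕ (M2 ⊕ K) = M1 ⊕ M2 — the shared key cancels under XOR.
11100010 XOR 01101010 = 10001000
01101010 XOR 10000010 = 11101000
10111010 XOR 01110100 = 11001110
10100000 XOR 10110001 = 00010001
10000000 XOR 11001011 = 01001011
01110000 XOR 11010110 = 10100110
00100100 XOR 11010010 = 11110110

88e8ce114ba6f6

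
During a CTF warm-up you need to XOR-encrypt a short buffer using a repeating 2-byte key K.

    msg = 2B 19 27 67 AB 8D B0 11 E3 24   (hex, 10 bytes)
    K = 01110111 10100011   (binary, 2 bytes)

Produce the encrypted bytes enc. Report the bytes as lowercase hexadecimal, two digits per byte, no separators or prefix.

5cba50c4dc2ec7b29487

The 2-byte key repeats, so the effective keystream is 77 a3 77 a3 77 a3 77 a3 77 a3.
byte 0: 2b ⊕ 77 = 5c
byte 1: 19 ⊕ a3 = ba
byte 2: 27 ⊕ 77 = 50
byte 3: 67 ⊕ a3 = c4
byte 4: ab ⊕ 77 = dc
byte 5: 8d ⊕ a3 = 2e
byte 6: b0 ⊕ 77 = c7
byte 7: 11 ⊕ a3 = b2
byte 8: e3 ⊕ 77 = 94
byte 9: 24 ⊕ a3 = 87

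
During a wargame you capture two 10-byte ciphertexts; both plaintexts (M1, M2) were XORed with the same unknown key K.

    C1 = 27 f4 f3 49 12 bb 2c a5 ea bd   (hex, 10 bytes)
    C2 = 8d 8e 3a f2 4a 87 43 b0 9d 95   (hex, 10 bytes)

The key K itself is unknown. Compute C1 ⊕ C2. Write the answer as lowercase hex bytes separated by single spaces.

C1 ⊕ C2 = (M1 ⊕ K) ⊕ (M2 ⊕ K) = M1 ⊕ M2 — the shared key cancels under XOR.
byte 0: 27 ^ 8d = aa
byte 1: f4 ^ 8e = 7a
byte 2: f3 ^ 3a = c9
byte 3: 49 ^ f2 = bb
byte 4: 12 ^ 4a = 58
byte 5: bb ^ 87 = 3c
byte 6: 2c ^ 43 = 6f
byte 7: a5 ^ b0 = 15
byte 8: ea ^ 9d = 77
byte 9: bd ^ 95 = 28

aa 7a c9 bb 58 3c 6f 15 77 28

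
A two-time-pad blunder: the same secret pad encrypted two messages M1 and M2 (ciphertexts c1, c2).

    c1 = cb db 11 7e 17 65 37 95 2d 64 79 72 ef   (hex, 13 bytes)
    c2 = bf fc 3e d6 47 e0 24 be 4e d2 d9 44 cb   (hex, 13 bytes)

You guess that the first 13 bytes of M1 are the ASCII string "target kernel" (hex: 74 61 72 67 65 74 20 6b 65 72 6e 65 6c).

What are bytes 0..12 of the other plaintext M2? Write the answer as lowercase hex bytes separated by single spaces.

00 46 5d cf 35 f1 33 40 06 c4 ce 53 48

First, c1 ⊕ c2 = (M1 ⊕ K) ⊕ (M2 ⊕ K) = M1 ⊕ M2, so the key drops out. Then M2 = (M1 ⊕ M2) ⊕ M1 over the first 13 bytes.
byte 0: (cb xor bf) xor 74 = 74 xor 74 = 00
byte 1: (db xor fc) xor 61 = 27 xor 61 = 46
byte 2: (11 xor 3e) xor 72 = 2f xor 72 = 5d
byte 3: (7e xor d6) xor 67 = a8 xor 67 = cf
byte 4: (17 xor 47) xor 65 = 50 xor 65 = 35
byte 5: (65 xor e0) xor 74 = 85 xor 74 = f1
byte 6: (37 xor 24) xor 20 = 13 xor 20 = 33
byte 7: (95 xor be) xor 6b = 2b xor 6b = 40
byte 8: (2d xor 4e) xor 65 = 63 xor 65 = 06
byte 9: (64 xor d2) xor 72 = b6 xor 72 = c4
byte 10: (79 xor d9) xor 6e = a0 xor 6e = ce
byte 11: (72 xor 44) xor 65 = 36 xor 65 = 53
byte 12: (ef xor cb) xor 6c = 24 xor 6c = 48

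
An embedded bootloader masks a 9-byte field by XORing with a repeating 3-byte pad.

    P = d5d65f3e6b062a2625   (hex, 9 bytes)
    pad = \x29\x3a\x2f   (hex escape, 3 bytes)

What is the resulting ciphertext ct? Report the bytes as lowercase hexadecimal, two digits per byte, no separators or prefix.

fcec70175129031c0a

The 3-byte key repeats, so the effective keystream is 29 3a 2f 29 3a 2f 29 3a 2f.
byte 0: d5 XOR 29 = fc
byte 1: d6 XOR 3a = ec
byte 2: 5f XOR 2f = 70
byte 3: 3e XOR 29 = 17
byte 4: 6b XOR 3a = 51
byte 5: 06 XOR 2f = 29
byte 6: 2a XOR 29 = 03
byte 7: 26 XOR 3a = 1c
byte 8: 25 XOR 2f = 0a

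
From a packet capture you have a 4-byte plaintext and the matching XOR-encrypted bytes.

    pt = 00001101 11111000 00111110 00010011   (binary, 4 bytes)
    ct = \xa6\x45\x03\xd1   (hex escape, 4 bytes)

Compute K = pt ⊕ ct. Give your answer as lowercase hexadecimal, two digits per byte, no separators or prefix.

Since ct = pt ⊕ K, XORing both sides with pt gives K = pt ⊕ ct.
00001101 ^ 10100110 = 10101011
11111000 ^ 01000101 = 10111101
00111110 ^ 00000011 = 00111101
00010011 ^ 11010001 = 11000010

abbd3dc2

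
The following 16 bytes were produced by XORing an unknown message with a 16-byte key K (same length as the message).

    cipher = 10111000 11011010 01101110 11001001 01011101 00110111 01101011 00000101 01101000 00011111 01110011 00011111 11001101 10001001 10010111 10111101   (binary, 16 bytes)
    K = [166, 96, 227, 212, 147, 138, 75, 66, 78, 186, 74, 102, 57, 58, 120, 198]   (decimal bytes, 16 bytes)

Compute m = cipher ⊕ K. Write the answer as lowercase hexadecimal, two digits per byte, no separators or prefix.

1eba8d1dcebd204726a53979f4b3ef7b

XOR is its own inverse, so applying the key byte-wise gives the result directly.
byte 0: 10111000 ⊕ 10100110 = 00011110
byte 1: 11011010 ⊕ 01100000 = 10111010
byte 2: 01101110 ⊕ 11100011 = 10001101
byte 3: 11001001 ⊕ 11010100 = 00011101
byte 4: 01011101 ⊕ 10010011 = 11001110
byte 5: 00110111 ⊕ 10001010 = 10111101
byte 6: 01101011 ⊕ 01001011 = 00100000
byte 7: 00000101 ⊕ 01000010 = 01000111
byte 8: 01101000 ⊕ 01001110 = 00100110
byte 9: 00011111 ⊕ 10111010 = 10100101
byte 10: 01110011 ⊕ 01001010 = 00111001
byte 11: 00011111 ⊕ 01100110 = 01111001
byte 12: 11001101 ⊕ 00111001 = 11110100
byte 13: 10001001 ⊕ 00111010 = 10110011
byte 14: 10010111 ⊕ 01111000 = 11101111
byte 15: 10111101 ⊕ 11000110 = 01111011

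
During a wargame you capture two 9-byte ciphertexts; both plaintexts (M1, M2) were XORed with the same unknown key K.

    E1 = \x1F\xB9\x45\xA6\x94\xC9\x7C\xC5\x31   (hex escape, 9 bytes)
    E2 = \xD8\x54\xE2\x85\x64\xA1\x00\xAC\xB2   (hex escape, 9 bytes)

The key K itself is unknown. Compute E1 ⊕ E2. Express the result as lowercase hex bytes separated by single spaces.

c7 ed a7 23 f0 68 7c 69 83

E1 ⊕ E2 = (M1 ⊕ K) ⊕ (M2 ⊕ K) = M1 ⊕ M2 — the shared key cancels under XOR.
byte 0: 1f xor d8 = c7
byte 1: b9 xor 54 = ed
byte 2: 45 xor e2 = a7
byte 3: a6 xor 85 = 23
byte 4: 94 xor 64 = f0
byte 5: c9 xor a1 = 68
byte 6: 7c xor 00 = 7c
byte 7: c5 xor ac = 69
byte 8: 31 xor b2 = 83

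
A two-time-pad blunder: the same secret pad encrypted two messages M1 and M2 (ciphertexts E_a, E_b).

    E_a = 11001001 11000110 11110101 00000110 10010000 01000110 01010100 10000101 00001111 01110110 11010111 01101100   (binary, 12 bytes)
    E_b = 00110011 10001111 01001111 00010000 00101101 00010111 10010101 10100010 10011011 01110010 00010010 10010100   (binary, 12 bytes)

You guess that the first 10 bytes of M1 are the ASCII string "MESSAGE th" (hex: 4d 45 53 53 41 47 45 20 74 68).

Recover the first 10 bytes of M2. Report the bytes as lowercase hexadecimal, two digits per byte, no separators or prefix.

First, E_a ⊕ E_b = (M1 ⊕ K) ⊕ (M2 ⊕ K) = M1 ⊕ M2, so the key drops out. Then M2 = (M1 ⊕ M2) ⊕ M1 over the first 10 bytes.
byte 0: (c9 ⊕ 33) ⊕ 4d = fa ⊕ 4d = b7
byte 1: (c6 ⊕ 8f) ⊕ 45 = 49 ⊕ 45 = 0c
byte 2: (f5 ⊕ 4f) ⊕ 53 = ba ⊕ 53 = e9
byte 3: (06 ⊕ 10) ⊕ 53 = 16 ⊕ 53 = 45
byte 4: (90 ⊕ 2d) ⊕ 41 = bd ⊕ 41 = fc
byte 5: (46 ⊕ 17) ⊕ 47 = 51 ⊕ 47 = 16
byte 6: (54 ⊕ 95) ⊕ 45 = c1 ⊕ 45 = 84
byte 7: (85 ⊕ a2) ⊕ 20 = 27 ⊕ 20 = 07
byte 8: (0f ⊕ 9b) ⊕ 74 = 94 ⊕ 74 = e0
byte 9: (76 ⊕ 72) ⊕ 68 = 04 ⊕ 68 = 6c

b70ce945fc168407e06c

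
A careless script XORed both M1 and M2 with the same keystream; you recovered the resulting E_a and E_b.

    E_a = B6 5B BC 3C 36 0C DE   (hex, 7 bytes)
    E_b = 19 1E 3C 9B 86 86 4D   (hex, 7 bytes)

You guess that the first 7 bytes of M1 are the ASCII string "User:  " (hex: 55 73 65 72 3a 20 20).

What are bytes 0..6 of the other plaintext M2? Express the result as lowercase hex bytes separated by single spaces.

First, E_a ⊕ E_b = (M1 ⊕ K) ⊕ (M2 ⊕ K) = M1 ⊕ M2, so the key drops out. Then M2 = (M1 ⊕ M2) ⊕ M1 over the first 7 bytes.
byte 0: (b6 xor 19) xor 55 = af xor 55 = fa
byte 1: (5b xor 1e) xor 73 = 45 xor 73 = 36
byte 2: (bc xor 3c) xor 65 = 80 xor 65 = e5
byte 3: (3c xor 9b) xor 72 = a7 xor 72 = d5
byte 4: (36 xor 86) xor 3a = b0 xor 3a = 8a
byte 5: (0c xor 86) xor 20 = 8a xor 20 = aa
byte 6: (de xor 4d) xor 20 = 93 xor 20 = b3

fa 36 e5 d5 8a aa b3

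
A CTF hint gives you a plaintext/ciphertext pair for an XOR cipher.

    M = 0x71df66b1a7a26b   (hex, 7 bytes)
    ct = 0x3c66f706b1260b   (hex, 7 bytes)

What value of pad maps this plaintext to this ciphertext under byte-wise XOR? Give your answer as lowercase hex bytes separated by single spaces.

Since ct = M ⊕ pad, XORing both sides with M gives pad = M ⊕ ct.
71 ⊕ 3c = 4d
df ⊕ 66 = b9
66 ⊕ f7 = 91
b1 ⊕ 06 = b7
a7 ⊕ b1 = 16
a2 ⊕ 26 = 84
6b ⊕ 0b = 60

4d b9 91 b7 16 84 60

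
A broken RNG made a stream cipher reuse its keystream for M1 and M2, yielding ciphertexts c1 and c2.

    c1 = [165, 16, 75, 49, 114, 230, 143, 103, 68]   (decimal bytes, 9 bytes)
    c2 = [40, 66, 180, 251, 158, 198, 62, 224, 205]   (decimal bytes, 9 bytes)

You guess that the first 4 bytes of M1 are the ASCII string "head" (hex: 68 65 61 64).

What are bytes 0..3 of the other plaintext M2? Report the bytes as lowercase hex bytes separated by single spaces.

e5 37 9e ae

First, c1 ⊕ c2 = (M1 ⊕ K) ⊕ (M2 ⊕ K) = M1 ⊕ M2, so the key drops out. Then M2 = (M1 ⊕ M2) ⊕ M1 over the first 4 bytes.
byte 0: (a5 XOR 28) XOR 68 = 8d XOR 68 = e5
byte 1: (10 XOR 42) XOR 65 = 52 XOR 65 = 37
byte 2: (4b XOR b4) XOR 61 = ff XOR 61 = 9e
byte 3: (31 XOR fb) XOR 64 = ca XOR 64 = ae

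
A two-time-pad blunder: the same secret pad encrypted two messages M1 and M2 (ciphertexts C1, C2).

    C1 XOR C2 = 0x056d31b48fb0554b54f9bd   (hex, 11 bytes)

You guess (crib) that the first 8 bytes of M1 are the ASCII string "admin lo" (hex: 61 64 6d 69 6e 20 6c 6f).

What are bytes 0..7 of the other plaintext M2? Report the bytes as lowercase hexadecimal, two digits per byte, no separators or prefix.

Since C1 ⊕ C2 = M1 ⊕ M2, XORing with the guessed M1 bytes yields the corresponding M2 bytes: M2 = (C1 ⊕ C2) ⊕ M1.
byte 0: 05 ^ 61 = 64
byte 1: 6d ^ 64 = 09
byte 2: 31 ^ 6d = 5c
byte 3: b4 ^ 69 = dd
byte 4: 8f ^ 6e = e1
byte 5: b0 ^ 20 = 90
byte 6: 55 ^ 6c = 39
byte 7: 4b ^ 6f = 24

64095cdde1903924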